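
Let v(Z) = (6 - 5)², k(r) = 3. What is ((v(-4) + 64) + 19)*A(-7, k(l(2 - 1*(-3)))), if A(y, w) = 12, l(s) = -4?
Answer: 1008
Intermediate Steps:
v(Z) = 1 (v(Z) = 1² = 1)
((v(-4) + 64) + 19)*A(-7, k(l(2 - 1*(-3)))) = ((1 + 64) + 19)*12 = (65 + 19)*12 = 84*12 = 1008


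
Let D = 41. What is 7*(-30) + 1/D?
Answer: -8609/41 ≈ -209.98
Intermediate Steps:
7*(-30) + 1/D = 7*(-30) + 1/41 = -210 + 1/41 = -8609/41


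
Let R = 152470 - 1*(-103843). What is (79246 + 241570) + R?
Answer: 577129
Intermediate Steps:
R = 256313 (R = 152470 + 103843 = 256313)
(79246 + 241570) + R = (79246 + 241570) + 256313 = 320816 + 256313 = 577129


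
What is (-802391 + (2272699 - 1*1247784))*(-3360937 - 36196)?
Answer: -755943623692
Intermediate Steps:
(-802391 + (2272699 - 1*1247784))*(-3360937 - 36196) = (-802391 + (2272699 - 1247784))*(-3397133) = (-802391 + 1024915)*(-3397133) = 222524*(-3397133) = -755943623692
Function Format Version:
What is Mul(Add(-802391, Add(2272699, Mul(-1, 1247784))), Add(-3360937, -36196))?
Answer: -755943623692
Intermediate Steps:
Mul(Add(-802391, Add(2272699, Mul(-1, 1247784))), Add(-3360937, -36196)) = Mul(Add(-802391, Add(2272699, -1247784)), -3397133) = Mul(Add(-802391, 1024915), -3397133) = Mul(222524, -3397133) = -755943623692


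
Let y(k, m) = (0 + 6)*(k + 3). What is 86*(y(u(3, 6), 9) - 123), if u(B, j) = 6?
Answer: -5934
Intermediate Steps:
y(k, m) = 18 + 6*k (y(k, m) = 6*(3 + k) = 18 + 6*k)
86*(y(u(3, 6), 9) - 123) = 86*((18 + 6*6) - 123) = 86*((18 + 36) - 123) = 86*(54 - 123) = 86*(-69) = -5934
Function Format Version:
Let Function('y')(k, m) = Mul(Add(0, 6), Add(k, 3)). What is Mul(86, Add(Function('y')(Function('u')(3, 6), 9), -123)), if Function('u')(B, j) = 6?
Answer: -5934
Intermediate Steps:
Function('y')(k, m) = Add(18, Mul(6, k)) (Function('y')(k, m) = Mul(6, Add(3, k)) = Add(18, Mul(6, k)))
Mul(86, Add(Function('y')(Function('u')(3, 6), 9), -123)) = Mul(86, Add(Add(18, Mul(6, 6)), -123)) = Mul(86, Add(Add(18, 36), -123)) = Mul(86, Add(54, -123)) = Mul(86, -69) = -5934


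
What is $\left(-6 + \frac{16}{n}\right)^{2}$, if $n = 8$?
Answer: $16$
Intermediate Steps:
$\left(-6 + \frac{16}{n}\right)^{2} = \left(-6 + \frac{16}{8}\right)^{2} = \left(-6 + 16 \cdot \frac{1}{8}\right)^{2} = \left(-6 + 2\right)^{2} = \left(-4\right)^{2} = 16$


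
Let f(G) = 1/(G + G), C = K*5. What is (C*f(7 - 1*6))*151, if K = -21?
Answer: -15855/2 ≈ -7927.5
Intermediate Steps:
C = -105 (C = -21*5 = -105)
f(G) = 1/(2*G)
(C*f(7 - 1*6))*151 = -105/(2*(7 - 1*6))*151 = -105/(2*(7 - 6))*151 = -105/(2*1)*151 = -105/2*151 = -15855/2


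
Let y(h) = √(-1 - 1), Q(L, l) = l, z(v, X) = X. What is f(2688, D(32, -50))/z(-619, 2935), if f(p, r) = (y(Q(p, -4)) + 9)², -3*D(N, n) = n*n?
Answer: (9 + I*√2)²/2935 ≈ 0.026917 + 0.0086732*I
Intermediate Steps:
D(N, n) = -n²/3 (D(N, n) = -n*n/3 = -n²/3)
y(h) = I*√2 (y(h) = √(-2) = I*√2)
f(p, r) = (9 + I*√2)² (f(p, r) = (I*√2 + 9)² = (9 + I*√2)²)
f(2688, D(32, -50))/z(-619, 2935) = (9 + I*√2)²/2935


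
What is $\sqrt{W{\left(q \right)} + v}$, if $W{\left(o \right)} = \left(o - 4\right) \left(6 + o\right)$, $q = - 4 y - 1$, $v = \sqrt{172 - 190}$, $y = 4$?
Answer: $\sqrt{231 + 3 i \sqrt{2}} \approx 15.199 + 0.1396 i$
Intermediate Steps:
$v = 3 i \sqrt{2}$ ($v = \sqrt{-18} = 3 i \sqrt{2} \approx 4.2426 i$)
$q = -17$ ($q = \left(-4\right) 4 - 1 = -16 - 1 = -17$)
$W{\left(o \right)} = \left(-4 + o\right) \left(6 + o\right)$
$\sqrt{W{\left(q \right)} + v} = \sqrt{\left(-24 + \left(-17\right)^{2} + 2 \left(-17\right)\right) + 3 i \sqrt{2}} = \sqrt{\left(-24 + 289 - 34\right) + 3 i \sqrt{2}} = \sqrt{231 + 3 i \sqrt{2}}$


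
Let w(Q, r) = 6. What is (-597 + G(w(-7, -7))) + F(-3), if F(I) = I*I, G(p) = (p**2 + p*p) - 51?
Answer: -567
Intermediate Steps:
G(p) = -51 + 2*p**2 (G(p) = (p**2 + p**2) - 51 = 2*p**2 - 51 = -51 + 2*p**2)
F(I) = I**2
(-597 + G(w(-7, -7))) + F(-3) = (-597 + (-51 + 2*6**2)) + (-3)**2 = (-597 + (-51 + 2*36)) + 9 = (-597 + (-51 + 72)) + 9 = (-597 + 21) + 9 = -576 + 9 = -567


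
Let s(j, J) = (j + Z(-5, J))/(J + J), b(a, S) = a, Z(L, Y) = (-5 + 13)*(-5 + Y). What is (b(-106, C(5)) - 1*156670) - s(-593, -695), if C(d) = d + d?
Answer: -217924833/1390 ≈ -1.5678e+5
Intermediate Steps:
C(d) = 2*d
Z(L, Y) = -40 + 8*Y (Z(L, Y) = 8*(-5 + Y) = -40 + 8*Y)
s(j, J) = (-40 + j + 8*J)/(2*J) (s(j, J) = (j + (-40 + 8*J))/(J + J) = (-40 + j + 8*J)/((2*J)) = (-40 + j + 8*J)*(1/(2*J)) = (-40 + j + 8*J)/(2*J))
(b(-106, C(5)) - 1*156670) - s(-593, -695) = (-106 - 1*156670) - (-40 - 593 + 8*(-695))/(2*(-695)) = (-106 - 156670) - (-1)*(-40 - 593 - 5560)/(2*695) = -156776 - (-1)*(-6193)/(2*695) = -156776 - 1*6193/1390 = -156776 - 6193/1390 = -217924833/1390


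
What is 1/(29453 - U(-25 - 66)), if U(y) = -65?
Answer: 1/29518 ≈ 3.3878e-5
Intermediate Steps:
1/(29453 - U(-25 - 66)) = 1/(29453 - 1*(-65)) = 1/(29453 + 65) = 1/29518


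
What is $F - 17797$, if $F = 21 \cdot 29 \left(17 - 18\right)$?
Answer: $-18406$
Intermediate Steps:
$F = -609$ ($F = 609 \left(-1\right) = -609$)
$F - 17797 = -609 - 17797 = -18406$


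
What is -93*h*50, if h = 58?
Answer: -269700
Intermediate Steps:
-93*h*50 = -93*58*50 = -5394*50 = -269700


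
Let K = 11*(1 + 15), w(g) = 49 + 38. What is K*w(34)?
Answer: 15312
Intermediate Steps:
w(g) = 87
K = 176 (K = 11*16 = 176)
K*w(34) = 176*87 = 15312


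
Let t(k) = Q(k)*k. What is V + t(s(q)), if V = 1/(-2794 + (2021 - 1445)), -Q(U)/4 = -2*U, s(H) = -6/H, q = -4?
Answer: 39923/2218 ≈ 18.000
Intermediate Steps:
Q(U) = 8*U (Q(U) = -(-8)*U = 8*U)
t(k) = 8*k² (t(k) = (8*k)*k = 8*k²)
V = -1/2218 (V = 1/(-2794 + 576) = 1/(-2218) = -1/2218 ≈ -0.00045086)
V + t(s(q)) = -1/2218 + 8*(-6/(-4))² = -1/2218 + 8*(-6*(-¼))² = -1/2218 + 8*(3/2)² = -1/2218 + 8*(9/4) = -1/2218 + 18 = 39923/2218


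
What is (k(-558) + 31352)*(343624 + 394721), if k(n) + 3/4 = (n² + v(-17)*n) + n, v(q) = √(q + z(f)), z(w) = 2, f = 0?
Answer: 1010520379005/4 - 411996510*I*√15 ≈ 2.5263e+11 - 1.5957e+9*I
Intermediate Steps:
v(q) = √(2 + q) (v(q) = √(q + 2) = √(2 + q))
k(n) = -¾ + n + n² + I*n*√15 (k(n) = -¾ + ((n² + √(2 - 17)*n) + n) = -¾ + ((n² + √(-15)*n) + n) = -¾ + ((n² + (I*√15)*n) + n) = -¾ + ((n² + I*n*√15) + n) = -¾ + (n + n² + I*n*√15) = -¾ + n + n² + I*n*√15)
(k(-558) + 31352)*(343624 + 394721) = ((-¾ - 558 + (-558)² + I*(-558)*√15) + 31352)*(343624 + 394721) = ((-¾ - 558 + 311364 - 558*I*√15) + 31352)*738345 = ((1243221/4 - 558*I*√15) + 31352)*738345 = (1368629/4 - 558*I*√15)*738345 = 1010520379005/4 - 411996510*I*√15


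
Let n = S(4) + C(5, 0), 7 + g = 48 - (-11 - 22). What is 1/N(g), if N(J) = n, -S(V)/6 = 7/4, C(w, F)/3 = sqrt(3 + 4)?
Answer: -2/9 - 4*sqrt(7)/63 ≈ -0.39021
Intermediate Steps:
C(w, F) = 3*sqrt(7) (C(w, F) = 3*sqrt(3 + 4) = 3*sqrt(7))
S(V) = -21/2 (S(V) = -42/4 = -6*7/4 = -21/2)
g = 74 (g = -7 + (48 - (-11 - 22)) = -7 + (48 - 1*(-33)) = -7 + (48 + 33) = -7 + 81 = 74)
n = -21/2 + 3*sqrt(7) ≈ -2.5627
N(J) = -21/2 + 3*sqrt(7)
1/N(g) = 1/(-21/2 + 3*sqrt(7))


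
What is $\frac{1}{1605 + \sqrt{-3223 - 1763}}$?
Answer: $\frac{535}{860337} - \frac{i \sqrt{554}}{860337} \approx 0.00062185 - 2.7358 \cdot 10^{-5} i$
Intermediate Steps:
$\frac{1}{1605 + \sqrt{-3223 - 1763}} = \frac{1}{1605 + \sqrt{-4986}} = \frac{1}{1605 + 3 i \sqrt{554}}$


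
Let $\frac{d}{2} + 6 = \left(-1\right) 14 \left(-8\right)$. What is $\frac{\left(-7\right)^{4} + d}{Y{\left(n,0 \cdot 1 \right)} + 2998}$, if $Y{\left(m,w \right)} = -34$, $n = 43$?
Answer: $\frac{67}{76} \approx 0.88158$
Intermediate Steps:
$d = 212$ ($d = -12 + 2 \left(-1\right) 14 \left(-8\right) = -12 + 2 \left(\left(-14\right) \left(-8\right)\right) = -12 + 2 \cdot 112 = -12 + 224 = 212$)
$\frac{\left(-7\right)^{4} + d}{Y{\left(n,0 \cdot 1 \right)} + 2998} = \frac{\left(-7\right)^{4} + 212}{-34 + 2998} = \frac{2401 + 212}{2964} = 2613 \cdot \frac{1}{2964} = \frac{67}{76}$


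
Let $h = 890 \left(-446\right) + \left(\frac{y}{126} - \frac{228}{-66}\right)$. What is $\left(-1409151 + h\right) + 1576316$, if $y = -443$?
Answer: $- \frac{318468235}{1386} \approx -2.2978 \cdot 10^{5}$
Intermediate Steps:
$h = - \frac{550158925}{1386}$ ($h = 890 \left(-446\right) - \left(- \frac{38}{11} + \frac{443}{126}\right) = -396940 - \frac{85}{1386} = - \frac{550158925}{1386} \approx -3.9694 \cdot 10^{5}$)
$\left(-1409151 + h\right) + 1576316 = \left(-1409151 - \frac{550158925}{1386}\right) + 1576316 = - \frac{2503242211}{1386} + 1576316 = - \frac{318468235}{1386}$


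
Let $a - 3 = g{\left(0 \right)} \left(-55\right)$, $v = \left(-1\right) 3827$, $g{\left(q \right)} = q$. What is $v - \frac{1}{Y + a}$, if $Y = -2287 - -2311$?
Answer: $- \frac{103330}{27} \approx -3827.0$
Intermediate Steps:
$v = -3827$
$Y = 24$ ($Y = -2287 + 2311 = 24$)
$a = 3$ ($a = 3 + 0 \left(-55\right) = 3 + 0 = 3$)
$v - \frac{1}{Y + a} = -3827 - \frac{1}{24 + 3} = -3827 - \frac{1}{27} = - \frac{103330}{27}$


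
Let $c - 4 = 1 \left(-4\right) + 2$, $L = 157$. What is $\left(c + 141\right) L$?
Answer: $22451$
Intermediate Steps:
$c = 2$ ($c = 4 + \left(1 \left(-4\right) + 2\right) = 4 + \left(-4 + 2\right) = 4 - 2 = 2$)
$\left(c + 141\right) L = \left(2 + 141\right) 157 = 143 \cdot 157 = 22451$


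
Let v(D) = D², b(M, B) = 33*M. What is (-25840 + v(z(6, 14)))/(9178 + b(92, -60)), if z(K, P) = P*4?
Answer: -11352/6107 ≈ -1.8589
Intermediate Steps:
z(K, P) = 4*P
(-25840 + v(z(6, 14)))/(9178 + b(92, -60)) = (-25840 + (4*14)²)/(9178 + 33*92) = (-25840 + 56²)/(9178 + 3036) = (-25840 + 3136)/12214 = -22704*1/12214 = -11352/6107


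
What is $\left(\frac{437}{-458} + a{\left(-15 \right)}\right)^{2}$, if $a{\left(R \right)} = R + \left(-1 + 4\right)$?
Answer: $\frac{35200489}{209764} \approx 167.81$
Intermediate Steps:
$a{\left(R \right)} = 3 + R$ ($a{\left(R \right)} = R + 3 = 3 + R$)
$\left(\frac{437}{-458} + a{\left(-15 \right)}\right)^{2} = \left(\frac{437}{-458} + \left(3 - 15\right)\right)^{2} = \left(437 \left(- \frac{1}{458}\right) - 12\right)^{2} = \left(- \frac{437}{458} - 12\right)^{2} = \left(- \frac{5933}{458}\right)^{2} = \frac{35200489}{209764}$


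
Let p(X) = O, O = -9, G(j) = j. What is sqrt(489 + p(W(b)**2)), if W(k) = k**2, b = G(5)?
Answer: 4*sqrt(30) ≈ 21.909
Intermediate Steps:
b = 5
p(X) = -9
sqrt(489 + p(W(b)**2)) = sqrt(489 - 9) = sqrt(480) = 4*sqrt(30)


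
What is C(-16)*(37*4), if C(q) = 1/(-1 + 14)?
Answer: 148/13 ≈ 11.385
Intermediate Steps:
C(q) = 1/13
C(-16)*(37*4) = (37*4)/13 = (1/13)*148 = 148/13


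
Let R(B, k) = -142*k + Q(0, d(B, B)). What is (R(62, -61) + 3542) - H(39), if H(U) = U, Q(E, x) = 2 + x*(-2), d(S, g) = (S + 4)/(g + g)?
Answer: 377144/31 ≈ 12166.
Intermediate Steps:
d(S, g) = (4 + S)/(2*g) (d(S, g) = (4 + S)/((2*g)) = (4 + S)*(1/(2*g)) = (4 + S)/(2*g))
Q(E, x) = 2 - 2*x
R(B, k) = 2 - 142*k - (4 + B)/B (R(B, k) = -142*k + (2 - (4 + B)/B) = 2 - 142*k - (4 + B)/B)
(R(62, -61) + 3542) - H(39) = ((1 - 142*(-61) - 4/62) + 3542) - 1*39 = ((1 + 8662 - 4*1/62) + 3542) - 39 = ((1 + 8662 - 2/31) + 3542) - 39 = (268551/31 + 3542) - 39 = 378353/31 - 39 = 377144/31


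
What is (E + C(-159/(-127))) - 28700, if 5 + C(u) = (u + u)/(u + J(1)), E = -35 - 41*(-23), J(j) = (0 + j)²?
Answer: -3974812/143 ≈ -27796.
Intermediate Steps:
J(j) = j²
E = 908 (E = -35 + 943 = 908)
C(u) = -5 + 2*u/(1 + u) (C(u) = -5 + (u + u)/(u + 1²) = -5 + (2*u)/(u + 1) = -5 + (2*u)/(1 + u) = -5 + 2*u/(1 + u))
(E + C(-159/(-127))) - 28700 = (908 + (-5 - (-477)/(-127))/(1 - 159/(-127))) - 28700 = (908 + (-5 - (-477)*(-1)/127)/(1 - 159*(-1/127))) - 28700 = (908 + (-5 - 3*159/127)/(1 + 159/127)) - 28700 = (908 + (-5 - 477/127)/(286/127)) - 28700 = (908 + (127/286)*(-1112/127)) - 28700 = (908 - 556/143) - 28700 = 129288/143 - 28700 = -3974812/143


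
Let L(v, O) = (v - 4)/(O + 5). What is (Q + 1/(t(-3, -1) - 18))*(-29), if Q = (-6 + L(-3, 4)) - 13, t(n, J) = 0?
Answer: 3451/6 ≈ 575.17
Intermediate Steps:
L(v, O) = (-4 + v)/(5 + O)
Q = -178/9 (Q = (-6 + (-4 - 3)/(5 + 4)) - 13 = (-6 - 7/9) - 13 = -61/9 - 13 = -178/9 ≈ -19.778)
(Q + 1/(t(-3, -1) - 18))*(-29) = (-178/9 + 1/(0 - 18))*(-29) = (-178/9 + 1/(-18))*(-29) = (-178/9 - 1/18)*(-29) = -119/6*(-29) = 3451/6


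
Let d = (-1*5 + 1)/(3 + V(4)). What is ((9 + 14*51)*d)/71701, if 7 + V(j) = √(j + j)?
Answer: 1446/71701 + 723*√2/71701 ≈ 0.034427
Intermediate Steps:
V(j) = -7 + √2*√j (V(j) = -7 + √(j + j) = -7 + √(2*j) = -7 + √2*√j)
d = -4/(-4 + 2*√2) (d = (-1*5 + 1)/(3 + (-7 + √2*√4)) = (-5 + 1)/(3 + (-7 + √2*2)) = -4/(3 + (-7 + 2*√2)) = -4/(-4 + 2*√2) ≈ 3.4142)
((9 + 14*51)*d)/71701 = ((9 + 14*51)*(2 + √2))/71701 = ((9 + 714)*(2 + √2))*(1/71701) = (723*(2 + √2))*(1/71701) = (1446 + 723*√2)*(1/71701) = 1446/71701 + 723*√2/71701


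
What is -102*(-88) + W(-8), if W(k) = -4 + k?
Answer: 8964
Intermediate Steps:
-102*(-88) + W(-8) = -102*(-88) + (-4 - 8) = 8976 - 12 = 8964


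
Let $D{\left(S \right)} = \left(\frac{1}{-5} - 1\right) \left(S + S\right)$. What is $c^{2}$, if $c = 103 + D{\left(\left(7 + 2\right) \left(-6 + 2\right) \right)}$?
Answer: $\frac{896809}{25} \approx 35872.0$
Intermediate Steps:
$D{\left(S \right)} = - \frac{12 S}{5}$ ($D{\left(S \right)} = \left(- \frac{1}{5} - 1\right) 2 S = - \frac{6 \cdot 2 S}{5} = - \frac{12 S}{5}$)
$c = \frac{947}{5}$ ($c = 103 - \frac{12 \left(7 + 2\right) \left(-6 + 2\right)}{5} = 103 - \frac{12 \cdot 9 \left(-4\right)}{5} = 103 - - \frac{432}{5} = 103 + \frac{432}{5} = \frac{947}{5} \approx 189.4$)
$c^{2} = \left(\frac{947}{5}\right)^{2} = \frac{896809}{25}$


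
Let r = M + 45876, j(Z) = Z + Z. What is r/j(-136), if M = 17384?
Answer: -15815/68 ≈ -232.57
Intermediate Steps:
j(Z) = 2*Z
r = 63260 (r = 17384 + 45876 = 63260)
r/j(-136) = 63260/((2*(-136))) = 63260/(-272) = 63260*(-1/272) = -15815/68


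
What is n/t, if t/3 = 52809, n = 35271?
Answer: 3919/17603 ≈ 0.22263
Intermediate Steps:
t = 158427 (t = 3*52809 = 158427)
n/t = 35271/158427 = 35271*(1/158427) = 3919/17603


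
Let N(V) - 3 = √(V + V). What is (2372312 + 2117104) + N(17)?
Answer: 4489419 + √34 ≈ 4.4894e+6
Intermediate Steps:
N(V) = 3 + √2*√V (N(V) = 3 + √(V + V) = 3 + √(2*V) = 3 + √2*√V)
(2372312 + 2117104) + N(17) = (2372312 + 2117104) + (3 + √2*√17) = 4489416 + (3 + √34) = 4489419 + √34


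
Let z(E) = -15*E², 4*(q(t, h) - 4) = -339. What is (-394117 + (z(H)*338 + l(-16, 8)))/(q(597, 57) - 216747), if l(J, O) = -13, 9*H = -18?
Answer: 1657640/867311 ≈ 1.9112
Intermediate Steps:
H = -2 (H = (⅑)*(-18) = -2)
q(t, h) = -323/4 (q(t, h) = 4 + (¼)*(-339) = 4 - 339/4 = -323/4)
(-394117 + (z(H)*338 + l(-16, 8)))/(q(597, 57) - 216747) = (-394117 + (-15*(-2)²*338 - 13))/(-323/4 - 216747) = (-394117 + (-15*4*338 - 13))/(-867311/4) = (-394117 + (-60*338 - 13))*(-4/867311) = (-394117 + (-20280 - 13))*(-4/867311) = (-394117 - 20293)*(-4/867311) = -414410*(-4/867311) = 1657640/867311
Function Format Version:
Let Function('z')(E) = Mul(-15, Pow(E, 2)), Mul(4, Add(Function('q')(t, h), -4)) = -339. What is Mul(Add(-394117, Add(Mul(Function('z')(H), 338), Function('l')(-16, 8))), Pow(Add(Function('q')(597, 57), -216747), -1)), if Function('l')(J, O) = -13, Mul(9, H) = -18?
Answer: Rational(1657640, 867311) ≈ 1.9112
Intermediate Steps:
H = -2 (H = Mul(Rational(1, 9), -18) = -2)
Function('q')(t, h) = Rational(-323, 4) (Function('q')(t, h) = Add(4, Mul(Rational(1, 4), -339)) = Add(4, Rational(-339, 4)) = Rational(-323, 4))
Mul(Add(-394117, Add(Mul(Function('z')(H), 338), Function('l')(-16, 8))), Pow(Add(Function('q')(597, 57), -216747), -1)) = Mul(Add(-394117, Add(Mul(Mul(-15, Pow(-2, 2)), 338), -13)), Pow(Add(Rational(-323, 4), -216747), -1)) = Mul(Add(-394117, Add(Mul(Mul(-15, 4), 338), -13)), Pow(Rational(-867311, 4), -1)) = Mul(Add(-394117, Add(Mul(-60, 338), -13)), Rational(-4, 867311)) = Mul(Add(-394117, Add(-20280, -13)), Rational(-4, 867311)) = Mul(Add(-394117, -20293), Rational(-4, 867311)) = Mul(-414410, Rational(-4, 867311)) = Rational(1657640, 867311)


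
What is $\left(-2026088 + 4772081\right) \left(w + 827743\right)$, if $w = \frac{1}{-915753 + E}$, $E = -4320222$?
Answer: $\frac{3967082681585574344}{1745325} \approx 2.273 \cdot 10^{12}$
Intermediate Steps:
$w = - \frac{1}{5235975}$ ($w = \frac{1}{-915753 - 4320222} = \frac{1}{-5235975} = - \frac{1}{5235975} \approx -1.9099 \cdot 10^{-7}$)
$\left(-2026088 + 4772081\right) \left(w + 827743\right) = \left(-2026088 + 4772081\right) \left(- \frac{1}{5235975} + 827743\right) = 2745993 \cdot \frac{4334041654424}{5235975} = \frac{3967082681585574344}{1745325}$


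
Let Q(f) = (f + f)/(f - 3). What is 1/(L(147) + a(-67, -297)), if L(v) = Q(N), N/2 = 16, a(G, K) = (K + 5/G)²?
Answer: 130181/11489194560 ≈ 1.1331e-5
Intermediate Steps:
N = 32 (N = 2*16 = 32)
Q(f) = 2*f/(-3 + f) (Q(f) = (2*f)/(-3 + f) = 2*f/(-3 + f))
L(v) = 64/29 (L(v) = 2*32/(-3 + 32) = 2*32/29 = 2*32*(1/29) = 64/29)
1/(L(147) + a(-67, -297)) = 1/(64/29 + (5 - 67*(-297))²/(-67)²) = 1/(64/29 + (5 + 19899)²/4489) = 1/(64/29 + (1/4489)*19904²) = 1/(64/29 + (1/4489)*396169216) = 1/(64/29 + 396169216/4489) = 1/(11489194560/130181) = 130181/11489194560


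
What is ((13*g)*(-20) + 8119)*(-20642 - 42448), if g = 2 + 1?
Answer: -463017510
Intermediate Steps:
g = 3
((13*g)*(-20) + 8119)*(-20642 - 42448) = ((13*3)*(-20) + 8119)*(-20642 - 42448) = (39*(-20) + 8119)*(-63090) = (-780 + 8119)*(-63090) = 7339*(-63090) = -463017510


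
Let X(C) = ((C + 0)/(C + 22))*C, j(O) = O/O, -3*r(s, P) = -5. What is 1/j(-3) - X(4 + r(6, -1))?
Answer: -40/249 ≈ -0.16064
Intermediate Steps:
r(s, P) = 5/3 (r(s, P) = -⅓*(-5) = 5/3)
j(O) = 1
X(C) = C²/(22 + C) (X(C) = (C/(22 + C))*C = C²/(22 + C))
1/j(-3) - X(4 + r(6, -1)) = 1/1 - (4 + 5/3)²/(22 + (4 + 5/3)) = 1 - (17/3)²/(22 + 17/3) = 1 - 289/(9*83/3) = 1 - 289*3/(9*83) = 1 - 1*289/249 = 1 - 289/249 = -40/249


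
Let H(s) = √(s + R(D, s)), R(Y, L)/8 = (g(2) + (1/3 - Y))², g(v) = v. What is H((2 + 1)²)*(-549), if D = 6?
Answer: -183*√1049 ≈ -5927.1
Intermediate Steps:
R(Y, L) = 8*(7/3 - Y)² (R(Y, L) = 8*(2 + (1/3 - Y))² = 8*(2 + (⅓ - Y))² = 8*(7/3 - Y)²)
H(s) = √(968/9 + s) (H(s) = √(s + 8*(-7 + 3*6)²/9) = √(s + 8*(-7 + 18)²/9) = √(s + (8/9)*11²) = √(s + (8/9)*121) = √(s + 968/9) = √(968/9 + s))
H((2 + 1)²)*(-549) = (√(968 + 9*(2 + 1)²)/3)*(-549) = (√(968 + 9*3²)/3)*(-549) = (√(968 + 9*9)/3)*(-549) = (√(968 + 81)/3)*(-549) = (√1049/3)*(-549) = -183*√1049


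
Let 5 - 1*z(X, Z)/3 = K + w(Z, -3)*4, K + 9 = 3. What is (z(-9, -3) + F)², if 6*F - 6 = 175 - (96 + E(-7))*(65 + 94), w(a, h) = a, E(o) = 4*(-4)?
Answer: 147015625/36 ≈ 4.0838e+6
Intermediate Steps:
K = -6 (K = -9 + 3 = -6)
E(o) = -16
z(X, Z) = 33 - 12*Z (z(X, Z) = 15 - 3*(-6 + Z*4) = 15 - 3*(-6 + 4*Z) = 15 + (18 - 12*Z) = 33 - 12*Z)
F = -12539/6 (F = 1 + (175 - (96 - 16)*(65 + 94))/6 = 1 + (175 - 80*159)/6 = 1 + (175 - 1*12720)/6 = 1 + (175 - 12720)/6 = 1 + (⅙)*(-12545) = 1 - 12545/6 = -12539/6 ≈ -2089.8)
(z(-9, -3) + F)² = ((33 - 12*(-3)) - 12539/6)² = ((33 + 36) - 12539/6)² = (69 - 12539/6)² = (-12125/6)² = 147015625/36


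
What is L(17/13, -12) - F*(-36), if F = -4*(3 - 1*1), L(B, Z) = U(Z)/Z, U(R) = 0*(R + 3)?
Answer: -288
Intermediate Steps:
U(R) = 0 (U(R) = 0*(3 + R) = 0)
L(B, Z) = 0 (L(B, Z) = 0/Z = 0)
F = -8 (F = -4*(3 - 1) = -4*2 = -8)
L(17/13, -12) - F*(-36) = 0 - (-8)*(-36) = 0 - 1*288 = 0 - 288 = -288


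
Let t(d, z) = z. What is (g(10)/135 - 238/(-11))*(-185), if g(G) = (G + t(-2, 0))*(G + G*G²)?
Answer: -5299510/297 ≈ -17843.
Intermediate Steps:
g(G) = G*(G + G³) (g(G) = (G + 0)*(G + G*G²) = G*(G + G³))
(g(10)/135 - 238/(-11))*(-185) = ((10² + 10⁴)/135 - 238/(-11))*(-185) = ((100 + 10000)*(1/135) - 238*(-1/11))*(-185) = (10100*(1/135) + 238/11)*(-185) = (2020/27 + 238/11)*(-185) = (28646/297)*(-185) = -5299510/297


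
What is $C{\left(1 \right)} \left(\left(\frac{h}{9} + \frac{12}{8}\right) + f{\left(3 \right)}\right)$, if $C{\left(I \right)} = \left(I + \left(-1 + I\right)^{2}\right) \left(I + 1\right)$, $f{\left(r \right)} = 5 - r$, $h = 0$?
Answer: $7$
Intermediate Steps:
$C{\left(I \right)} = \left(1 + I\right) \left(I + \left(-1 + I\right)^{2}\right)$ ($C{\left(I \right)} = \left(I + \left(-1 + I\right)^{2}\right) \left(1 + I\right) = \left(1 + I\right) \left(I + \left(-1 + I\right)^{2}\right)$)
$C{\left(1 \right)} \left(\left(\frac{h}{9} + \frac{12}{8}\right) + f{\left(3 \right)}\right) = \left(1 + 1^{3}\right) \left(\left(\frac{0}{9} + \frac{12}{8}\right) + \left(5 - 3\right)\right) = \left(1 + 1\right) \left(\left(0 \cdot \frac{1}{9} + 12 \cdot \frac{1}{8}\right) + \left(5 - 3\right)\right) = 2 \left(\left(0 + \frac{3}{2}\right) + 2\right) = 2 \left(\frac{3}{2} + 2\right) = 2 \cdot \frac{7}{2} = 7$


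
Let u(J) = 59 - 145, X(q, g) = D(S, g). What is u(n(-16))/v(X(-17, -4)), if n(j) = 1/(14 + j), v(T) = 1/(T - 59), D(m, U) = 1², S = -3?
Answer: 4988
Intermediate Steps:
D(m, U) = 1
X(q, g) = 1
v(T) = 1/(-59 + T)
u(J) = -86
u(n(-16))/v(X(-17, -4)) = -86/(1/(-59 + 1)) = -86/(1/(-58)) = -86/(-1/58) = -86*(-58) = 4988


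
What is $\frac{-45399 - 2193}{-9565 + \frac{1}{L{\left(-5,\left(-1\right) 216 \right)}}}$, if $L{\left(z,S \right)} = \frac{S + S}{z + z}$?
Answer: $\frac{10279872}{2066035} \approx 4.9757$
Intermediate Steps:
$L{\left(z,S \right)} = \frac{S}{z}$ ($L{\left(z,S \right)} = \frac{2 S}{2 z} = 2 S \frac{1}{2 z} = \frac{S}{z}$)
$\frac{-45399 - 2193}{-9565 + \frac{1}{L{\left(-5,\left(-1\right) 216 \right)}}} = \frac{-45399 - 2193}{-9565 + \frac{1}{\left(-1\right) 216 \frac{1}{-5}}} = - \frac{47592}{-9565 + \frac{1}{\left(-216\right) \left(- \frac{1}{5}\right)}} = - \frac{47592}{-9565 + \frac{1}{\frac{216}{5}}} = - \frac{47592}{-9565 + \frac{5}{216}} = - \frac{47592}{- \frac{2066035}{216}} = \left(-47592\right) \left(- \frac{216}{2066035}\right) = \frac{10279872}{2066035}$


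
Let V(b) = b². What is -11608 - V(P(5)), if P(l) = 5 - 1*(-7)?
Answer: -11752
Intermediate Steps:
P(l) = 12 (P(l) = 5 + 7 = 12)
-11608 - V(P(5)) = -11608 - 1*12² = -11608 - 1*144 = -11608 - 144 = -11752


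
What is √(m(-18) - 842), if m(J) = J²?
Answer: I*√518 ≈ 22.76*I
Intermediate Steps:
√(m(-18) - 842) = √((-18)² - 842) = √(324 - 842) = √(-518) = I*√518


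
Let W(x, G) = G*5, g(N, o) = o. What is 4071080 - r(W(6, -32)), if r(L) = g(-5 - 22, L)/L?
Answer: 4071079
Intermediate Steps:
W(x, G) = 5*G
r(L) = 1 (r(L) = L/L = 1)
4071080 - r(W(6, -32)) = 4071080 - 1*1 = 4071080 - 1 = 4071079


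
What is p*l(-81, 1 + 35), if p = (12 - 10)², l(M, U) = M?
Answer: -324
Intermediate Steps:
p = 4 (p = 2² = 4)
p*l(-81, 1 + 35) = 4*(-81) = -324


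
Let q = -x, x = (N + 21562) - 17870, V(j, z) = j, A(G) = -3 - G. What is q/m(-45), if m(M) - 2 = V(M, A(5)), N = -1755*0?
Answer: 3692/43 ≈ 85.860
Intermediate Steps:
N = 0
m(M) = 2 + M
x = 3692 (x = (0 + 21562) - 17870 = 21562 - 17870 = 3692)
q = -3692 (q = -1*3692 = -3692)
q/m(-45) = -3692/(2 - 45) = -3692/(-43) = -3692*(-1/43) = 3692/43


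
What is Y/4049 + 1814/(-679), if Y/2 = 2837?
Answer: -3492240/2749271 ≈ -1.2702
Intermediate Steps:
Y = 5674 (Y = 2*2837 = 5674)
Y/4049 + 1814/(-679) = 5674/4049 + 1814/(-679) = 5674*(1/4049) + 1814*(-1/679) = 5674/4049 - 1814/679 = -3492240/2749271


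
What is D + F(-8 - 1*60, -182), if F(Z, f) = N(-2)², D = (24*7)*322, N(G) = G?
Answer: 54100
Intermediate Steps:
D = 54096 (D = 168*322 = 54096)
F(Z, f) = 4 (F(Z, f) = (-2)² = 4)
D + F(-8 - 1*60, -182) = 54096 + 4 = 54100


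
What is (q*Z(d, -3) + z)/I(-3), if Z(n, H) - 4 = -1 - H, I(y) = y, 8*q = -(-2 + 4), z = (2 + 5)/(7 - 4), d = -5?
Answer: -5/18 ≈ -0.27778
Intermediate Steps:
z = 7/3 ≈ 2.3333
q = -¼ (q = (-(-2 + 4))/8 = (-1*2)/8 = (⅛)*(-2) = -¼ ≈ -0.25000)
Z(n, H) = 3 - H (Z(n, H) = 4 + (-1 - H) = 3 - H)
(q*Z(d, -3) + z)/I(-3) = (-(3 - 1*(-3))/4 + 7/3)/(-3) = (-(3 + 3)/4 + 7/3)*(-⅓) = (-¼*6 + 7/3)*(-⅓) = (-3/2 + 7/3)*(-⅓) = (⅚)*(-⅓) = -5/18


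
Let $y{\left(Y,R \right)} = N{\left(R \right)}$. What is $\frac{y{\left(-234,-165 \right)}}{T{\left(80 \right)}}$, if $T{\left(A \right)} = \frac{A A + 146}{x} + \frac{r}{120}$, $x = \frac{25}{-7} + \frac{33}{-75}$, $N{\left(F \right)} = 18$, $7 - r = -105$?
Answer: $- \frac{10530}{954079} \approx -0.011037$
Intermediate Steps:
$r = 112$ ($r = 7 - -105 = 7 + 105 = 112$)
$x = - \frac{702}{175}$ ($x = 25 \left(- \frac{1}{7}\right) + 33 \left(- \frac{1}{75}\right) = - \frac{25}{7} - \frac{11}{25} = - \frac{702}{175} \approx -4.0114$)
$y{\left(Y,R \right)} = 18$
$T{\left(A \right)} = - \frac{62237}{1755} - \frac{175 A^{2}}{702}$ ($T{\left(A \right)} = \frac{A A + 146}{- \frac{702}{175}} + \frac{112}{120} = \left(A^{2} + 146\right) \left(- \frac{175}{702}\right) + 112 \cdot \frac{1}{120} = \left(146 + A^{2}\right) \left(- \frac{175}{702}\right) + \frac{14}{15} = \left(- \frac{12775}{351} - \frac{175 A^{2}}{702}\right) + \frac{14}{15} = - \frac{62237}{1755} - \frac{175 A^{2}}{702}$)
$\frac{y{\left(-234,-165 \right)}}{T{\left(80 \right)}} = \frac{18}{- \frac{62237}{1755} - \frac{175 \cdot 80^{2}}{702}} = \frac{18}{- \frac{62237}{1755} - \frac{560000}{351}} = \frac{18}{- \frac{954079}{585}} = 18 \left(- \frac{585}{954079}\right) = - \frac{10530}{954079}$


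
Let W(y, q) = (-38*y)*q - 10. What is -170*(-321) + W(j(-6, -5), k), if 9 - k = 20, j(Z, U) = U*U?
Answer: 65010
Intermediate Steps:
j(Z, U) = U²
k = -11 (k = 9 - 1*20 = 9 - 20 = -11)
W(y, q) = -10 - 38*q*y (W(y, q) = -38*q*y - 10 = -10 - 38*q*y)
-170*(-321) + W(j(-6, -5), k) = -170*(-321) + (-10 - 38*(-11)*(-5)²) = 54570 + (-10 - 38*(-11)*25) = 54570 + (-10 + 10450) = 54570 + 10440 = 65010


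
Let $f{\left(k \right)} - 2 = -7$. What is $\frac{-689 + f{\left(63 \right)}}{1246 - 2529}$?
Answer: $\frac{694}{1283} \approx 0.54092$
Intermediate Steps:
$f{\left(k \right)} = -5$ ($f{\left(k \right)} = 2 - 7 = -5$)
$\frac{-689 + f{\left(63 \right)}}{1246 - 2529} = \frac{-689 - 5}{1246 - 2529} = - \frac{694}{-1283} = \left(-694\right) \left(- \frac{1}{1283}\right) = \frac{694}{1283}$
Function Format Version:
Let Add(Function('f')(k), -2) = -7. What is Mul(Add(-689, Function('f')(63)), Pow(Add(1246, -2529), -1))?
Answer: Rational(694, 1283) ≈ 0.54092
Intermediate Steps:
Function('f')(k) = -5 (Function('f')(k) = Add(2, -7) = -5)
Mul(Add(-689, Function('f')(63)), Pow(Add(1246, -2529), -1)) = Mul(Add(-689, -5), Pow(Add(1246, -2529), -1)) = Mul(-694, Pow(-1283, -1)) = Mul(-694, Rational(-1, 1283)) = Rational(694, 1283)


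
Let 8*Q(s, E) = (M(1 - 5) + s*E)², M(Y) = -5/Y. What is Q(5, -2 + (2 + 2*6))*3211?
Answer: 192740275/128 ≈ 1.5058e+6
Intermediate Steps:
Q(s, E) = (5/4 + E*s)²/8 (Q(s, E) = (-5/(1 - 5) + s*E)²/8 = (-5/(-4) + E*s)²/8 = (-5*(-¼) + E*s)²/8 = (5/4 + E*s)²/8)
Q(5, -2 + (2 + 2*6))*3211 = ((5 + 4*(-2 + (2 + 2*6))*5)²/128)*3211 = ((5 + 4*(-2 + (2 + 12))*5)²/128)*3211 = ((5 + 4*(-2 + 14)*5)²/128)*3211 = ((5 + 4*12*5)²/128)*3211 = ((5 + 240)²/128)*3211 = ((1/128)*245²)*3211 = ((1/128)*60025)*3211 = (60025/128)*3211 = 192740275/128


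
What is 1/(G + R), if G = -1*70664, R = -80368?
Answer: -1/151032 ≈ -6.6211e-6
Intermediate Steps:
G = -70664
1/(G + R) = 1/(-70664 - 80368) = 1/(-151032) = -1/151032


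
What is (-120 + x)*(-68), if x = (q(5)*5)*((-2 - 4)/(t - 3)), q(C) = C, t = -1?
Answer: 5610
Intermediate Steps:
x = 75/2 (x = (5*5)*((-2 - 4)/(-1 - 3)) = 25*(-6/(-4)) = 25*(-6*(-1/4)) = 25*(3/2) = 75/2 ≈ 37.500)
(-120 + x)*(-68) = (-120 + 75/2)*(-68) = -165/2*(-68) = 5610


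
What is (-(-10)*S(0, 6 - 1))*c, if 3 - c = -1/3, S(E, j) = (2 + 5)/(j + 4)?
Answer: 700/27 ≈ 25.926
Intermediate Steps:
S(E, j) = 7/(4 + j)
c = 10/3 (c = 3 - (-1)/3 = 3 - 1*(-⅓) = 3 + ⅓ = 10/3 ≈ 3.3333)
(-(-10)*S(0, 6 - 1))*c = -(-10)*7/(4 + (6 - 1))*(10/3) = -(-10)*7/(4 + 5)*(10/3) = -(-10)*7/9*(10/3) = -10*(-7/9)*(10/3) = (70/9)*(10/3) = 700/27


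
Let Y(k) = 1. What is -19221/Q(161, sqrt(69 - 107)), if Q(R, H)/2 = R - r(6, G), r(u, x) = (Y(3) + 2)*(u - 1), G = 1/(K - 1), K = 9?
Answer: -19221/292 ≈ -65.825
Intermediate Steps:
G = 1/8 (G = 1/(9 - 1) = 1/8 ≈ 0.12500)
r(u, x) = -3 + 3*u (r(u, x) = (1 + 2)*(u - 1) = 3*(-1 + u) = -3 + 3*u)
Q(R, H) = -30 + 2*R (Q(R, H) = 2*(R - (-3 + 3*6)) = 2*(R - (-3 + 18)) = 2*(R - 1*15) = 2*(R - 15) = 2*(-15 + R) = -30 + 2*R)
-19221/Q(161, sqrt(69 - 107)) = -19221/(-30 + 2*161) = -19221/(-30 + 322) = -19221/292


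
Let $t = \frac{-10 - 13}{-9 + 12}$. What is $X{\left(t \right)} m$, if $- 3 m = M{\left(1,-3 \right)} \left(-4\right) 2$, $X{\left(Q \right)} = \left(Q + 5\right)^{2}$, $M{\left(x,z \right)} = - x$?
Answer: $- \frac{512}{27} \approx -18.963$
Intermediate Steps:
$t = - \frac{23}{3} \approx -7.6667$
$X{\left(Q \right)} = \left(5 + Q\right)^{2}$
$m = - \frac{8}{3}$ ($m = - \frac{\left(-1\right) 1 \left(-4\right) 2}{3} = - \frac{\left(-1\right) \left(-4\right) 2}{3} = - \frac{4 \cdot 2}{3} = \left(- \frac{1}{3}\right) 8 = - \frac{8}{3} \approx -2.6667$)
$X{\left(t \right)} m = \left(5 - \frac{23}{3}\right)^{2} \left(- \frac{8}{3}\right) = \left(- \frac{8}{3}\right)^{2} \left(- \frac{8}{3}\right) = \frac{64}{9} \left(- \frac{8}{3}\right) = - \frac{512}{27}$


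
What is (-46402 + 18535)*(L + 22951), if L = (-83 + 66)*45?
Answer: -618257262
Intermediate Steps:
L = -765 (L = -17*45 = -765)
(-46402 + 18535)*(L + 22951) = (-46402 + 18535)*(-765 + 22951) = -27867*22186 = -618257262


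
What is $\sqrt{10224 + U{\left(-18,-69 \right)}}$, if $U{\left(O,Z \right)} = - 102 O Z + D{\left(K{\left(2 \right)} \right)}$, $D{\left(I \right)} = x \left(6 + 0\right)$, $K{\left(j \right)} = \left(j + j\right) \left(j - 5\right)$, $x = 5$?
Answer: $i \sqrt{116430} \approx 341.22 i$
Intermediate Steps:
$K{\left(j \right)} = 2 j \left(-5 + j\right)$
$D{\left(I \right)} = 30$ ($D{\left(I \right)} = 5 \left(6 + 0\right) = 5 \cdot 6 = 30$)
$U{\left(O,Z \right)} = 30 - 102 O Z$ ($U{\left(O,Z \right)} = - 102 O Z + 30 = 30 - 102 O Z$)
$\sqrt{10224 + U{\left(-18,-69 \right)}} = \sqrt{10224 + \left(30 - \left(-1836\right) \left(-69\right)\right)} = \sqrt{10224 + \left(30 - 126684\right)} = \sqrt{10224 - 126654} = \sqrt{-116430} = i \sqrt{116430}$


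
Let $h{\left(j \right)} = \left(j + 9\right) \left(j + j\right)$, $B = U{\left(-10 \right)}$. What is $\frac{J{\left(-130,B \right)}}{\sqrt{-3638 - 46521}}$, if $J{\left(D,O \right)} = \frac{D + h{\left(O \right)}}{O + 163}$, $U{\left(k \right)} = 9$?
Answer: $- \frac{97 i \sqrt{50159}}{4313674} \approx - 0.0050362 i$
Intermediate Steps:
$B = 9$
$h{\left(j \right)} = 2 j \left(9 + j\right)$ ($h{\left(j \right)} = \left(9 + j\right) 2 j = 2 j \left(9 + j\right)$)
$J{\left(D,O \right)} = \frac{D + 2 O \left(9 + O\right)}{163 + O}$ ($J{\left(D,O \right)} = \frac{D + 2 O \left(9 + O\right)}{O + 163} = \frac{D + 2 O \left(9 + O\right)}{163 + O}$)
$\frac{J{\left(-130,B \right)}}{\sqrt{-3638 - 46521}} = \frac{\frac{1}{163 + 9} \left(-130 + 2 \cdot 9 \left(9 + 9\right)\right)}{\sqrt{-3638 - 46521}} = \frac{\frac{1}{172} \left(-130 + 2 \cdot 9 \cdot 18\right)}{\sqrt{-50159}} = \frac{\frac{1}{172} \left(-130 + 324\right)}{i \sqrt{50159}} = \frac{1}{172} \cdot 194 \left(- \frac{i \sqrt{50159}}{50159}\right) = \frac{97 \left(- \frac{i \sqrt{50159}}{50159}\right)}{86} = - \frac{97 i \sqrt{50159}}{4313674}$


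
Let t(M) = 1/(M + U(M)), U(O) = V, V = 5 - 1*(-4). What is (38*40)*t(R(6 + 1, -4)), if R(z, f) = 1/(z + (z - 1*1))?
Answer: 9880/59 ≈ 167.46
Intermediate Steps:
R(z, f) = 1/(-1 + 2*z) (R(z, f) = 1/(z + (z - 1)) = 1/(z + (-1 + z)) = 1/(-1 + 2*z))
V = 9 (V = 5 + 4 = 9)
U(O) = 9
t(M) = 1/(9 + M) (t(M) = 1/(M + 9) = 1/(9 + M))
(38*40)*t(R(6 + 1, -4)) = (38*40)/(9 + 1/(-1 + 2*(6 + 1))) = 1520/(9 + 1/(-1 + 2*7)) = 1520/(9 + 1/(-1 + 14)) = 1520/(9 + 1/13) = 1520/(118/13) = 1520*(13/118) = 9880/59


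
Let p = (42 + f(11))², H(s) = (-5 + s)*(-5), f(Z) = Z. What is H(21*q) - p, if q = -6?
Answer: -2154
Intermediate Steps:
H(s) = 25 - 5*s
p = 2809 (p = (42 + 11)² = 53² = 2809)
H(21*q) - p = (25 - 105*(-6)) - 1*2809 = (25 - 5*(-126)) - 2809 = (25 + 630) - 2809 = 655 - 2809 = -2154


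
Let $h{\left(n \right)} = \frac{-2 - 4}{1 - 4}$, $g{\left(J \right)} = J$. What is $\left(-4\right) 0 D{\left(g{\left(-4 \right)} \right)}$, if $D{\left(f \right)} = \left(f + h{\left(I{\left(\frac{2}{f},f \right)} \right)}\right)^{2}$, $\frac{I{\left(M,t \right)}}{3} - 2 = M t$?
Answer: $0$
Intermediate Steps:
$I{\left(M,t \right)} = 6 + 3 M t$
$h{\left(n \right)} = 2$ ($h{\left(n \right)} = - \frac{6}{-3} = \left(-6\right) \left(- \frac{1}{3}\right) = 2$)
$D{\left(f \right)} = \left(2 + f\right)^{2}$ ($D{\left(f \right)} = \left(f + 2\right)^{2} = \left(2 + f\right)^{2}$)
$\left(-4\right) 0 D{\left(g{\left(-4 \right)} \right)} = \left(-4\right) 0 \left(2 - 4\right)^{2} = 0 \left(-2\right)^{2} = 0 \cdot 4 = 0$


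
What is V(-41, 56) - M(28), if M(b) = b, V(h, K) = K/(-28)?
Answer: -30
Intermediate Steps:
V(h, K) = -K/28 (V(h, K) = K*(-1/28) = -K/28)
V(-41, 56) - M(28) = -1/28*56 - 1*28 = -2 - 28 = -30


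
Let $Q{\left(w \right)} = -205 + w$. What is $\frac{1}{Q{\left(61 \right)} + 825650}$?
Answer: $\frac{1}{825506} \approx 1.2114 \cdot 10^{-6}$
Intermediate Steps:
$\frac{1}{Q{\left(61 \right)} + 825650} = \frac{1}{\left(-205 + 61\right) + 825650} = \frac{1}{-144 + 825650} = \frac{1}{825506}$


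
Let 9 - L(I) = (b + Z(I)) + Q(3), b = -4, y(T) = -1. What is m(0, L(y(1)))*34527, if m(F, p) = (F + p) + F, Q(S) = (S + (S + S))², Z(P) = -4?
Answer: -2209728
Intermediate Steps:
Q(S) = 9*S² (Q(S) = (S + 2*S)² = (3*S)² = 9*S²)
L(I) = -64 (L(I) = 9 - ((-4 - 4) + 9*3²) = 9 - (-8 + 9*9) = 9 - (-8 + 81) = 9 - 1*73 = 9 - 73 = -64)
m(F, p) = p + 2*F
m(0, L(y(1)))*34527 = (-64 + 2*0)*34527 = (-64 + 0)*34527 = -64*34527 = -2209728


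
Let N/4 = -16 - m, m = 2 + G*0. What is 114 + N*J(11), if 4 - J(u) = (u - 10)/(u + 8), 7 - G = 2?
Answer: -3234/19 ≈ -170.21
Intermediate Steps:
G = 5 (G = 7 - 1*2 = 7 - 2 = 5)
J(u) = 4 - (-10 + u)/(8 + u) (J(u) = 4 - (u - 10)/(u + 8) = 4 - (-10 + u)/(8 + u))
m = 2 (m = 2 + 5*0 = 2 + 0 = 2)
N = -72 (N = 4*(-16 - 1*2) = 4*(-16 - 2) = 4*(-18) = -72)
114 + N*J(11) = 114 - 216*(14 + 11)/(8 + 11) = 114 - 216*25/19 = 114 - 72*75/19 = 114 - 5400/19 = -3234/19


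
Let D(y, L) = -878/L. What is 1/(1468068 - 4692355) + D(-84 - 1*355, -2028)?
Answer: 1415460979/3269427018 ≈ 0.43294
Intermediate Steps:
1/(1468068 - 4692355) + D(-84 - 1*355, -2028) = 1/(1468068 - 4692355) - 878/(-2028) = 1/(-3224287) - 878*(-1/2028) = -1/3224287 + 439/1014 = 1415460979/3269427018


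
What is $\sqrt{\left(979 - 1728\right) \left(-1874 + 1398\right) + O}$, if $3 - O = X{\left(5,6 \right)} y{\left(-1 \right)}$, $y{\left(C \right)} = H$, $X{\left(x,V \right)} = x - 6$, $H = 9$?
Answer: $2 \sqrt{89134} \approx 597.11$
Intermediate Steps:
$X{\left(x,V \right)} = -6 + x$ ($X{\left(x,V \right)} = x - 6 = -6 + x$)
$y{\left(C \right)} = 9$
$O = 12$ ($O = 3 - \left(-6 + 5\right) 9 = 3 - \left(-1\right) 9 = 3 - -9 = 3 + 9 = 12$)
$\sqrt{\left(979 - 1728\right) \left(-1874 + 1398\right) + O} = \sqrt{\left(979 - 1728\right) \left(-1874 + 1398\right) + 12} = \sqrt{\left(-749\right) \left(-476\right) + 12} = \sqrt{356524 + 12} = \sqrt{356536} = 2 \sqrt{89134}$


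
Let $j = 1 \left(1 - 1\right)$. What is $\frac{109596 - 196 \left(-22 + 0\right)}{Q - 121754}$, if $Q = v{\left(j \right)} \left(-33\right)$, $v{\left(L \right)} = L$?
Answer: $- \frac{56954}{60877} \approx -0.93556$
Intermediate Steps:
$j = 0$ ($j = 1 \cdot 0 = 0$)
$Q = 0$ ($Q = 0 \left(-33\right) = 0$)
$\frac{109596 - 196 \left(-22 + 0\right)}{Q - 121754} = \frac{109596 - 196 \left(-22 + 0\right)}{0 - 121754} = \frac{109596 - -4312}{-121754} = \left(109596 + 4312\right) \left(- \frac{1}{121754}\right) = 113908 \left(- \frac{1}{121754}\right) = - \frac{56954}{60877}$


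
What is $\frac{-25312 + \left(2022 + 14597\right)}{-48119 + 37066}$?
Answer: $\frac{8693}{11053} \approx 0.78648$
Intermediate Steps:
$\frac{-25312 + \left(2022 + 14597\right)}{-48119 + 37066} = \frac{-25312 + 16619}{-11053} = \left(-8693\right) \left(- \frac{1}{11053}\right) = \frac{8693}{11053}$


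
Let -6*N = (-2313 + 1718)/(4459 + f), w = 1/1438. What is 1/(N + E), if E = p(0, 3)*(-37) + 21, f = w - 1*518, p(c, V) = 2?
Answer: -17001477/900650476 ≈ -0.018877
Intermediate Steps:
w = 1/1438 ≈ 0.00069541
f = -744883/1438 (f = 1/1438 - 1*518 = 1/1438 - 518 = -744883/1438 ≈ -518.00)
N = 427805/17001477 (N = -(-2313 + 1718)/(6*(4459 - 744883/1438)) = -(-595)/(6*5667159/1438) = -(-595)*1438/(6*5667159) = -1/6*(-855610/5667159) = 427805/17001477 ≈ 0.025163)
E = -53 (E = 2*(-37) + 21 = -74 + 21 = -53)
1/(N + E) = 1/(427805/17001477 - 53) = 1/(-900650476/17001477) = -17001477/900650476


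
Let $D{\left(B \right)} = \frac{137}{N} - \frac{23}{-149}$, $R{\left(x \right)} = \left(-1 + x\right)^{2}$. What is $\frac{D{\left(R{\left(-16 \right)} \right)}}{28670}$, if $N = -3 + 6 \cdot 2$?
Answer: $\frac{2062}{3844647} \approx 0.00053633$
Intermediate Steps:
$N = 9$ ($N = -3 + 12 = 9$)
$D{\left(B \right)} = \frac{20620}{1341}$ ($D{\left(B \right)} = \frac{137}{9} - \frac{23}{-149} = 137 \cdot \frac{1}{9} - - \frac{23}{149} = \frac{137}{9} + \frac{23}{149} = \frac{20620}{1341}$)
$\frac{D{\left(R{\left(-16 \right)} \right)}}{28670} = \frac{20620}{1341 \cdot 28670} = \frac{20620}{1341} \cdot \frac{1}{28670} = \frac{2062}{3844647}$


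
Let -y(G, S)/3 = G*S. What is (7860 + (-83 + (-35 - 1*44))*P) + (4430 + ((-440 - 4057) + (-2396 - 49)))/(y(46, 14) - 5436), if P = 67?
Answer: -2757160/921 ≈ -2993.7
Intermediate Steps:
y(G, S) = -3*G*S
(7860 + (-83 + (-35 - 1*44))*P) + (4430 + ((-440 - 4057) + (-2396 - 49)))/(y(46, 14) - 5436) = (7860 + (-83 + (-35 - 1*44))*67) + (4430 + ((-440 - 4057) + (-2396 - 49)))/(-3*46*14 - 5436) = (7860 + (-83 + (-35 - 44))*67) + (4430 + (-4497 - 2445))/(-1932 - 5436) = (7860 + (-83 - 79)*67) + (4430 - 6942)/(-7368) = (7860 - 162*67) - 2512*(-1/7368) = (7860 - 10854) + 314/921 = -2994 + 314/921 = -2757160/921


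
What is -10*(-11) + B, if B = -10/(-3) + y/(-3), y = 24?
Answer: 316/3 ≈ 105.33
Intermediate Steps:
B = -14/3 (B = -10/(-3) + 24/(-3) = -10*(-1/3) + 24*(-1/3) = 10/3 - 8 = -14/3 ≈ -4.6667)
-10*(-11) + B = -10*(-11) - 14/3 = 110 - 14/3 = 316/3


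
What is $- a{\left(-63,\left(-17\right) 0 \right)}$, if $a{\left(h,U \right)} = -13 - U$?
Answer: $13$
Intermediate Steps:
$- a{\left(-63,\left(-17\right) 0 \right)} = - (-13 - \left(-17\right) 0) = - (-13 - 0) = - (-13 + 0) = \left(-1\right) \left(-13\right) = 13$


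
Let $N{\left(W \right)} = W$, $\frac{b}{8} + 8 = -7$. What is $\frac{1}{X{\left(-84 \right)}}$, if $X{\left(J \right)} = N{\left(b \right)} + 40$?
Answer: $- \frac{1}{80} \approx -0.0125$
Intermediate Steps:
$b = -120$ ($b = -64 + 8 \left(-7\right) = -64 - 56 = -120$)
$X{\left(J \right)} = -80$ ($X{\left(J \right)} = -120 + 40 = -80$)
$\frac{1}{X{\left(-84 \right)}} = \frac{1}{-80} = - \frac{1}{80}$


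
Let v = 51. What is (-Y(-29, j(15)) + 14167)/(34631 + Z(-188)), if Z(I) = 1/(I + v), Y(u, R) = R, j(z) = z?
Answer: 969412/2372223 ≈ 0.40865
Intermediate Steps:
Z(I) = 1/(51 + I) (Z(I) = 1/(I + 51) = 1/(51 + I))
(-Y(-29, j(15)) + 14167)/(34631 + Z(-188)) = (-1*15 + 14167)/(34631 + 1/(51 - 188)) = (-15 + 14167)/(34631 + 1/(-137)) = 14152/(34631 - 1/137) = 14152/(4744446/137) = 14152*(137/4744446) = 969412/2372223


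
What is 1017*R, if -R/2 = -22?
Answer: 44748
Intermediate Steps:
R = 44 (R = -2*(-22) = 44)
1017*R = 1017*44 = 44748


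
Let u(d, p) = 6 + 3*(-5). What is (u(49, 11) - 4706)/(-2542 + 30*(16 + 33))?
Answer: 4715/1072 ≈ 4.3983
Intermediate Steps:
u(d, p) = -9 (u(d, p) = 6 - 15 = -9)
(u(49, 11) - 4706)/(-2542 + 30*(16 + 33)) = (-9 - 4706)/(-2542 + 30*(16 + 33)) = -4715/(-2542 + 30*49) = -4715/(-2542 + 1470) = -4715/(-1072) = -4715*(-1/1072) = 4715/1072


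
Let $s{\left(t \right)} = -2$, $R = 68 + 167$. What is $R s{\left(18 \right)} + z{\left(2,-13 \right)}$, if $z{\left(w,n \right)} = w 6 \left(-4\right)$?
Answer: $-518$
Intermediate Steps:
$z{\left(w,n \right)} = - 24 w$ ($z{\left(w,n \right)} = 6 w \left(-4\right) = - 24 w$)
$R = 235$
$R s{\left(18 \right)} + z{\left(2,-13 \right)} = 235 \left(-2\right) - 48 = -470 - 48 = -518$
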